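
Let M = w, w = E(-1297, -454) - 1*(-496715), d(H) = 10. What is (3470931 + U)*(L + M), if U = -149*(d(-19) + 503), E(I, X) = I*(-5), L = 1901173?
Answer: 8161629722262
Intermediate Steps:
E(I, X) = -5*I
w = 503200 (w = -5*(-1297) - 1*(-496715) = 6485 + 496715 = 503200)
M = 503200
U = -76437 (U = -149*(10 + 503) = -149*513 = -76437)
(3470931 + U)*(L + M) = (3470931 - 76437)*(1901173 + 503200) = 3394494*2404373 = 8161629722262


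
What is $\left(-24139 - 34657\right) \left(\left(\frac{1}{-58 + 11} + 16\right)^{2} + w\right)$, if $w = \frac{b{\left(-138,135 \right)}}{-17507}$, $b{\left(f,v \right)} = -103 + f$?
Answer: $- \frac{580580977117296}{38672963} \approx -1.5013 \cdot 10^{7}$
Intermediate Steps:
$w = \frac{241}{17507}$ ($w = \frac{-103 - 138}{-17507} = \left(-241\right) \left(- \frac{1}{17507}\right) = \frac{241}{17507} \approx 0.013766$)
$\left(-24139 - 34657\right) \left(\left(\frac{1}{-58 + 11} + 16\right)^{2} + w\right) = \left(-24139 - 34657\right) \left(\left(\frac{1}{-58 + 11} + 16\right)^{2} + \frac{241}{17507}\right) = - 58796 \left(\left(\frac{1}{-47} + 16\right)^{2} + \frac{241}{17507}\right) = - 58796 \left(\left(- \frac{1}{47} + 16\right)^{2} + \frac{241}{17507}\right) = - 58796 \left(\left(\frac{751}{47}\right)^{2} + \frac{241}{17507}\right) = - 58796 \left(\frac{564001}{2209} + \frac{241}{17507}\right) = \left(-58796\right) \frac{9874497876}{38672963} = - \frac{580580977117296}{38672963}$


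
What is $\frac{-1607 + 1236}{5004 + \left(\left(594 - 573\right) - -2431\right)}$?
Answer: $- \frac{371}{7456} \approx -0.049759$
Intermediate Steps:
$\frac{-1607 + 1236}{5004 + \left(\left(594 - 573\right) - -2431\right)} = - \frac{371}{5004 + \left(\left(594 - 573\right) + 2431\right)} = - \frac{371}{5004 + \left(21 + 2431\right)} = - \frac{371}{5004 + 2452} = - \frac{371}{7456}$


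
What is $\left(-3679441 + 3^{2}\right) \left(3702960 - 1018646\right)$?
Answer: $-9876750829648$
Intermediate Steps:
$\left(-3679441 + 3^{2}\right) \left(3702960 - 1018646\right) = \left(-3679441 + 9\right) 2684314 = \left(-3679432\right) 2684314 = -9876750829648$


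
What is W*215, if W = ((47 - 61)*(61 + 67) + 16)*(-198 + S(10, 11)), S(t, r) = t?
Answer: 71785920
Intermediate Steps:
W = 333888 (W = ((47 - 61)*(61 + 67) + 16)*(-198 + 10) = (-14*128 + 16)*(-188) = (-1792 + 16)*(-188) = -1776*(-188) = 333888)
W*215 = 333888*215 = 71785920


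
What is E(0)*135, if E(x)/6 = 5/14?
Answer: 2025/7 ≈ 289.29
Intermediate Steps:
E(x) = 15/7 (E(x) = 6*(5/14) = 15/7)
E(0)*135 = (15/7)*135 = 2025/7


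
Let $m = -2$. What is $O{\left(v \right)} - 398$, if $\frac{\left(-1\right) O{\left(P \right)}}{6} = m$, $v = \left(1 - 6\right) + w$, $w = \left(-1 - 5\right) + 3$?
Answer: $-386$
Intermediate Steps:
$w = -3$ ($w = -6 + 3 = -3$)
$v = -8$ ($v = \left(1 - 6\right) - 3 = -5 - 3 = -8$)
$O{\left(P \right)} = 12$ ($O{\left(P \right)} = \left(-6\right) \left(-2\right) = 12$)
$O{\left(v \right)} - 398 = 12 - 398 = -386$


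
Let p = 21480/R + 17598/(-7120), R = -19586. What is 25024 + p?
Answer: 872289310913/34863080 ≈ 25020.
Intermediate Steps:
p = -124403007/34863080 (p = 21480/(-19586) + 17598/(-7120) = 21480*(-1/19586) + 17598*(-1/7120) = -10740/9793 - 8799/3560 = -124403007/34863080 ≈ -3.5683)
25024 + p = 25024 - 124403007/34863080 = 872289310913/34863080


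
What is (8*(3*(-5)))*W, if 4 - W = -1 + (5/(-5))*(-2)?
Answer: -360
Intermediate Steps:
W = 3 (W = 4 - (-1 + (5/(-5))*(-2)) = 4 - (-1 + (5*(-⅕))*(-2)) = 4 - (-1 - 1*(-2)) = 4 - (-1 + 2) = 4 - 1*1 = 4 - 1 = 3)
(8*(3*(-5)))*W = (8*(3*(-5)))*3 = (8*(-15))*3 = -120*3 = -360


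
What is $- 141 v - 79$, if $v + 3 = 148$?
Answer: $-20524$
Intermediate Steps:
$v = 145$ ($v = -3 + 148 = 145$)
$- 141 v - 79 = \left(-141\right) 145 - 79 = -20445 - 79 = -20524$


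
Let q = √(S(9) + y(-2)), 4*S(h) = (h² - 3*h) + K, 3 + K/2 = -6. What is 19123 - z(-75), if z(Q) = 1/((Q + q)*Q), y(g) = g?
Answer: 107433013/5618 - √7/421350 ≈ 19123.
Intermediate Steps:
K = -18 (K = -6 + 2*(-6) = -6 - 12 = -18)
S(h) = -9/2 - 3*h/4 + h²/4 (S(h) = ((h² - 3*h) - 18)/4 = (-18 + h² - 3*h)/4 = -9/2 - 3*h/4 + h²/4)
q = √7 (q = √((-9/2 - ¾*9 + (¼)*9²) - 2) = √((-9/2 - 27/4 + (¼)*81) - 2) = √((-9/2 - 27/4 + 81/4) - 2) = √(9 - 2) = √7 ≈ 2.6458)
z(Q) = 1/(Q*(Q + √7)) (z(Q) = 1/((Q + √7)*Q) = 1/(Q*(Q + √7)))
19123 - z(-75) = 19123 - 1/((-75)*(-75 + √7)) = 19123 - (-1)/(75*(-75 + √7)) = 19123 + 1/(75*(-75 + √7))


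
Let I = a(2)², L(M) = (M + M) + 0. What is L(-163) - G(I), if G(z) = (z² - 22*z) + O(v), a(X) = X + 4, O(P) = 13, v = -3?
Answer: -843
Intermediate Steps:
a(X) = 4 + X
L(M) = 2*M (L(M) = 2*M + 0 = 2*M)
I = 36 (I = (4 + 2)² = 6² = 36)
G(z) = 13 + z² - 22*z (G(z) = (z² - 22*z) + 13 = 13 + z² - 22*z)
L(-163) - G(I) = 2*(-163) - (13 + 36² - 22*36) = -326 - (13 + 1296 - 792) = -326 - 1*517 = -326 - 517 = -843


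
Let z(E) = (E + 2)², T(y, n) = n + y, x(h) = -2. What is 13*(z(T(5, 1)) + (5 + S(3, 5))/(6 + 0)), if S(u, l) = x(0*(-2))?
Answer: 1677/2 ≈ 838.50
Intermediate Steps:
z(E) = (2 + E)²
S(u, l) = -2
13*(z(T(5, 1)) + (5 + S(3, 5))/(6 + 0)) = 13*((2 + (1 + 5))² + (5 - 2)/(6 + 0)) = 13*((2 + 6)² + 3/6) = 13*(8² + 3*(⅙)) = 13*(64 + ½) = 13*(129/2) = 1677/2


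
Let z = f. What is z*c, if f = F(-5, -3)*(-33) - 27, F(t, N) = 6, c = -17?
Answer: 3825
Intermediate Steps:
f = -225 (f = 6*(-33) - 27 = -198 - 27 = -225)
z = -225
z*c = -225*(-17) = 3825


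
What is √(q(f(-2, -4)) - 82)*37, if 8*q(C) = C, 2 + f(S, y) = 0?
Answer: 37*I*√329/2 ≈ 335.56*I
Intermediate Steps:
f(S, y) = -2 (f(S, y) = -2 + 0 = -2)
q(C) = C/8
√(q(f(-2, -4)) - 82)*37 = √((⅛)*(-2) - 82)*37 = √(-¼ - 82)*37 = √(-329/4)*37 = (I*√329/2)*37 = 37*I*√329/2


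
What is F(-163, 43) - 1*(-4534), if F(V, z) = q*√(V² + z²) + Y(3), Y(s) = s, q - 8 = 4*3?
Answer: 4537 + 20*√28418 ≈ 7908.5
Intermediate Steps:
q = 20 (q = 8 + 4*3 = 8 + 12 = 20)
F(V, z) = 3 + 20*√(V² + z²) (F(V, z) = 20*√(V² + z²) + 3 = 3 + 20*√(V² + z²))
F(-163, 43) - 1*(-4534) = (3 + 20*√((-163)² + 43²)) - 1*(-4534) = (3 + 20*√(26569 + 1849)) + 4534 = (3 + 20*√28418) + 4534 = 4537 + 20*√28418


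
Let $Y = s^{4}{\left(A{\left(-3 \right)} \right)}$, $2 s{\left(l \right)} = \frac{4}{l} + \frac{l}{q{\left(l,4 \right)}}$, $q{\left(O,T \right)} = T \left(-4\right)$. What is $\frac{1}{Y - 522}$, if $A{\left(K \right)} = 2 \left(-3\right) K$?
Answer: $- \frac{429981696}{224432594687} \approx -0.0019159$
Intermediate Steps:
$q{\left(O,T \right)} = - 4 T$
$A{\left(K \right)} = - 6 K$
$s{\left(l \right)} = \frac{2}{l} - \frac{l}{32}$ ($s{\left(l \right)} = \frac{\frac{4}{l} + \frac{l}{\left(-4\right) 4}}{2} = \frac{\frac{4}{l} + \frac{l}{-16}}{2} = \frac{\frac{4}{l} + l \left(- \frac{1}{16}\right)}{2} = \frac{\frac{4}{l} - \frac{l}{16}}{2} = \frac{2}{l} - \frac{l}{32}$)
$Y = \frac{17850625}{429981696}$ ($Y = \left(\frac{2}{\left(-6\right) \left(-3\right)} - \frac{\left(-6\right) \left(-3\right)}{32}\right)^{4} = \left(\frac{2}{18} - \frac{9}{16}\right)^{4} = \left(2 \cdot \frac{1}{18} - \frac{9}{16}\right)^{4} = \left(\frac{1}{9} - \frac{9}{16}\right)^{4} = \left(- \frac{65}{144}\right)^{4} = \frac{17850625}{429981696} \approx 0.041515$)
$\frac{1}{Y - 522} = \frac{1}{\frac{17850625}{429981696} - 522} = \frac{1}{- \frac{224432594687}{429981696}} = - \frac{429981696}{224432594687}$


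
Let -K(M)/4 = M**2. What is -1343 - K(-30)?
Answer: 2257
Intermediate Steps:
K(M) = -4*M**2
-1343 - K(-30) = -1343 - (-4)*(-30)**2 = -1343 - (-4)*900 = -1343 - 1*(-3600) = -1343 + 3600 = 2257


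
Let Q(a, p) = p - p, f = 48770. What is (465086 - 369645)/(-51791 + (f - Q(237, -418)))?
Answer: -95441/3021 ≈ -31.593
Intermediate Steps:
Q(a, p) = 0
(465086 - 369645)/(-51791 + (f - Q(237, -418))) = (465086 - 369645)/(-51791 + (48770 - 1*0)) = 95441/(-51791 + (48770 + 0)) = 95441/(-51791 + 48770) = 95441/(-3021) = 95441*(-1/3021) = -95441/3021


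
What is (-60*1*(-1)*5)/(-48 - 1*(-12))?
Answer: -25/3 ≈ -8.3333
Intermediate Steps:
(-60*1*(-1)*5)/(-48 - 1*(-12)) = (-(-60)*5)/(-48 + 12) = -60*(-5)/(-36) = 300*(-1/36) = -25/3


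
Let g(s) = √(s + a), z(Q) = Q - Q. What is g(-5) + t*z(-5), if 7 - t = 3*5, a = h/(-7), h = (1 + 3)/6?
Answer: I*√2247/21 ≈ 2.2573*I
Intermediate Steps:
z(Q) = 0
h = ⅔ (h = 4*(⅙) = ⅔ ≈ 0.66667)
a = -2/21 (a = (⅔)/(-7) = (⅔)*(-⅐) = -2/21 ≈ -0.095238)
g(s) = √(-2/21 + s) (g(s) = √(s - 2/21) = √(-2/21 + s))
t = -8 (t = 7 - 3*5 = 7 - 1*15 = 7 - 15 = -8)
g(-5) + t*z(-5) = √(-42 + 441*(-5))/21 - 8*0 = √(-42 - 2205)/21 + 0 = √(-2247)/21 + 0 = (I*√2247)/21 + 0 = I*√2247/21 + 0 = I*√2247/21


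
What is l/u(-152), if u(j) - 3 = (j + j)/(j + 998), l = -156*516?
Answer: -34049808/1117 ≈ -30483.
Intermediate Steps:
l = -80496
u(j) = 3 + 2*j/(998 + j) (u(j) = 3 + (j + j)/(j + 998) = 3 + (2*j)/(998 + j) = 3 + 2*j/(998 + j))
l/u(-152) = -80496*(998 - 152)/(2994 + 5*(-152)) = -80496*846/(2994 - 760) = -80496/((1/846)*2234) = -80496/1117/423 = -80496*423/1117 = -34049808/1117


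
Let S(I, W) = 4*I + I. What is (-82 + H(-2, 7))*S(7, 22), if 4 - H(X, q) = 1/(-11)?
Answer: -29995/11 ≈ -2726.8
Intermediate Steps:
S(I, W) = 5*I
H(X, q) = 45/11 (H(X, q) = 4 - 1/(-11) = 4 - 1*(-1/11) = 4 + 1/11 = 45/11)
(-82 + H(-2, 7))*S(7, 22) = (-82 + 45/11)*(5*7) = -857/11*35 = -29995/11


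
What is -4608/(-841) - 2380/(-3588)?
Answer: 4633771/754377 ≈ 6.1425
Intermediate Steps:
-4608/(-841) - 2380/(-3588) = -4608*(-1/841) - 2380*(-1/3588) = 4608/841 + 595/897 = 4633771/754377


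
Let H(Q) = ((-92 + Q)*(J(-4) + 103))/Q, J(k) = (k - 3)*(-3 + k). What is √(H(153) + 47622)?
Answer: √124022446/51 ≈ 218.36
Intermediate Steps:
J(k) = (-3 + k)² (J(k) = (-3 + k)*(-3 + k) = (-3 + k)²)
H(Q) = (-13984 + 152*Q)/Q (H(Q) = ((-92 + Q)*((-3 - 4)² + 103))/Q = ((-92 + Q)*((-7)² + 103))/Q = ((-92 + Q)*(49 + 103))/Q = ((-92 + Q)*152)/Q = (-13984 + 152*Q)/Q)
√(H(153) + 47622) = √((152 - 13984/153) + 47622) = √(9272/153 + 47622) = √(7295438/153) = √124022446/51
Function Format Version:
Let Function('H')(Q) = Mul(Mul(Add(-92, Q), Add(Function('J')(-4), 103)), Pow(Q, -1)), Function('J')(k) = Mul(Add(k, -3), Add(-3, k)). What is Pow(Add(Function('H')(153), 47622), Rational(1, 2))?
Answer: Mul(Rational(1, 51), Pow(124022446, Rational(1, 2))) ≈ 218.36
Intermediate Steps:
Function('J')(k) = Pow(Add(-3, k), 2) (Function('J')(k) = Mul(Add(-3, k), Add(-3, k)) = Pow(Add(-3, k), 2))
Function('H')(Q) = Mul(Pow(Q, -1), Add(-13984, Mul(152, Q))) (Function('H')(Q) = Mul(Mul(Add(-92, Q), Add(Pow(Add(-3, -4), 2), 103)), Pow(Q, -1)) = Mul(Mul(Add(-92, Q), Add(Pow(-7, 2), 103)), Pow(Q, -1)) = Mul(Mul(Add(-92, Q), Add(49, 103)), Pow(Q, -1)) = Mul(Mul(Add(-92, Q), 152), Pow(Q, -1)) = Mul(Add(-13984, Mul(152, Q)), Pow(Q, -1)) = Mul(Pow(Q, -1), Add(-13984, Mul(152, Q))))
Pow(Add(Function('H')(153), 47622), Rational(1, 2)) = Pow(Add(Add(152, Mul(-13984, Pow(153, -1))), 47622), Rational(1, 2)) = Pow(Add(Add(152, Mul(-13984, Rational(1, 153))), 47622), Rational(1, 2)) = Pow(Add(Add(152, Rational(-13984, 153)), 47622), Rational(1, 2)) = Pow(Add(Rational(9272, 153), 47622), Rational(1, 2)) = Pow(Rational(7295438, 153), Rational(1, 2)) = Mul(Rational(1, 51), Pow(124022446, Rational(1, 2)))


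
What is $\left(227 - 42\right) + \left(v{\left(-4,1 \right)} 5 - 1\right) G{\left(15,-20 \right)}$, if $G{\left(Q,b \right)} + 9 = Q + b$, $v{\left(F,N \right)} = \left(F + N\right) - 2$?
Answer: $549$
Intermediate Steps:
$v{\left(F,N \right)} = -2 + F + N$
$G{\left(Q,b \right)} = -9 + Q + b$ ($G{\left(Q,b \right)} = -9 + \left(Q + b\right) = -9 + Q + b$)
$\left(227 - 42\right) + \left(v{\left(-4,1 \right)} 5 - 1\right) G{\left(15,-20 \right)} = \left(227 - 42\right) + \left(\left(-2 - 4 + 1\right) 5 - 1\right) \left(-9 + 15 - 20\right) = \left(227 - 42\right) + \left(\left(-5\right) 5 - 1\right) \left(-14\right) = 185 + \left(-25 - 1\right) \left(-14\right) = 185 - -364 = 185 + 364 = 549$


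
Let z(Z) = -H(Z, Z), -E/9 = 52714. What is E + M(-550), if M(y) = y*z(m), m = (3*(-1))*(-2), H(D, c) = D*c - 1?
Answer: -455176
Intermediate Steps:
E = -474426 (E = -9*52714 = -474426)
H(D, c) = -1 + D*c
m = 6 (m = -3*(-2) = 6)
z(Z) = 1 - Z**2 (z(Z) = -(-1 + Z*Z) = -(-1 + Z**2) = 1 - Z**2)
M(y) = -35*y (M(y) = y*(1 - 1*6**2) = y*(1 - 1*36) = y*(1 - 36) = y*(-35) = -35*y)
E + M(-550) = -474426 - 35*(-550) = -474426 + 19250 = -455176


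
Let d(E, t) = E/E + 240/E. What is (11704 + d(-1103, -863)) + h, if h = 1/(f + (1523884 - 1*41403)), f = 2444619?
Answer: 50700333663603/4331591300 ≈ 11705.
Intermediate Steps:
d(E, t) = 1 + 240/E
h = 1/3927100 (h = 1/(2444619 + (1523884 - 1*41403)) = 1/(2444619 + (1523884 - 41403)) = 1/(2444619 + 1482481) = 1/3927100 ≈ 2.5464e-7)
(11704 + d(-1103, -863)) + h = (11704 + (240 - 1103)/(-1103)) + 1/3927100 = (11704 - 1/1103*(-863)) + 1/3927100 = (11704 + 863/1103) + 1/3927100 = 12910375/1103 + 1/3927100 = 50700333663603/4331591300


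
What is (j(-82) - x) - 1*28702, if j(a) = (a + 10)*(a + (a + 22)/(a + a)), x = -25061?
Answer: 91703/41 ≈ 2236.7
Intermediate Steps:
j(a) = (10 + a)*(a + (22 + a)/(2*a)) (j(a) = (10 + a)*(a + (22 + a)/((2*a))) = (10 + a)*(a + (22 + a)*(1/(2*a))) = (10 + a)*(a + (22 + a)/(2*a)))
(j(-82) - x) - 1*28702 = ((16 + (-82)**2 + 110/(-82) + (21/2)*(-82)) - 1*(-25061)) - 1*28702 = ((16 + 6724 + 110*(-1/82) - 861) + 25061) - 28702 = ((16 + 6724 - 55/41 - 861) + 25061) - 28702 = (240984/41 + 25061) - 28702 = 1268485/41 - 28702 = 91703/41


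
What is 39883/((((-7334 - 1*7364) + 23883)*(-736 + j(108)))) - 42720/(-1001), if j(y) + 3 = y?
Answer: 22504897847/527411885 ≈ 42.670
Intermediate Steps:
j(y) = -3 + y
39883/((((-7334 - 1*7364) + 23883)*(-736 + j(108)))) - 42720/(-1001) = 39883/((((-7334 - 1*7364) + 23883)*(-736 + (-3 + 108)))) - 42720/(-1001) = 39883/((((-7334 - 7364) + 23883)*(-736 + 105))) - 42720*(-1/1001) = 39883/(((-14698 + 23883)*(-631))) + 42720/1001 = 39883/((9185*(-631))) + 42720/1001 = 39883/(-5795735) + 42720/1001 = 39883*(-1/5795735) + 42720/1001 = -39883/5795735 + 42720/1001 = 22504897847/527411885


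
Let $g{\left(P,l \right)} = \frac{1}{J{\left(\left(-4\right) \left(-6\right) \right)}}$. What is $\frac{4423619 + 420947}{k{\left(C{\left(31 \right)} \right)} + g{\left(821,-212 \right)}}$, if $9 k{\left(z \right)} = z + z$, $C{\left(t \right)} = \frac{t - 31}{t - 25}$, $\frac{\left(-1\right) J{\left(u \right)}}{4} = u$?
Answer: $-465078336$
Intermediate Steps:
$J{\left(u \right)} = - 4 u$
$g{\left(P,l \right)} = - \frac{1}{96}$ ($g{\left(P,l \right)} = \frac{1}{\left(-4\right) \left(\left(-4\right) \left(-6\right)\right)} = \frac{1}{\left(-4\right) 24} = \frac{1}{-96} = - \frac{1}{96}$)
$C{\left(t \right)} = \frac{-31 + t}{-25 + t}$
$k{\left(z \right)} = \frac{2 z}{9}$ ($k{\left(z \right)} = \frac{z + z}{9} = \frac{2 z}{9}$)
$\frac{4423619 + 420947}{k{\left(C{\left(31 \right)} \right)} + g{\left(821,-212 \right)}} = \frac{4423619 + 420947}{\frac{2 \frac{-31 + 31}{-25 + 31}}{9} - \frac{1}{96}} = \frac{4844566}{\frac{2 \cdot \frac{1}{6} \cdot 0}{9} - \frac{1}{96}} = \frac{4844566}{\frac{2}{9} \cdot 0 - \frac{1}{96}} = \frac{4844566}{0 - \frac{1}{96}} = \frac{4844566}{- \frac{1}{96}} = 4844566 \left(-96\right) = -465078336$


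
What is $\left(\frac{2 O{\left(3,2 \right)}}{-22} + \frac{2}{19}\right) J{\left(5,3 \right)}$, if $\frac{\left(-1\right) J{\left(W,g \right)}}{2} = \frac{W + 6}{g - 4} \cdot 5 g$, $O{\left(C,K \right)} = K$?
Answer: $- \frac{480}{19} \approx -25.263$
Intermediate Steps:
$J{\left(W,g \right)} = - \frac{10 g \left(6 + W\right)}{-4 + g}$ ($J{\left(W,g \right)} = - 2 \frac{W + 6}{g - 4} \cdot 5 g = - 2 \frac{6 + W}{-4 + g} 5 g = - 2 \frac{5 \left(6 + W\right)}{-4 + g} g = - 2 \frac{5 g \left(6 + W\right)}{-4 + g} = - \frac{10 g \left(6 + W\right)}{-4 + g}$)
$\left(\frac{2 O{\left(3,2 \right)}}{-22} + \frac{2}{19}\right) J{\left(5,3 \right)} = \left(\frac{2 \cdot 2}{-22} + \frac{2}{19}\right) \left(\left(-10\right) 3 \frac{1}{-4 + 3} \left(6 + 5\right)\right) = \left(4 \left(- \frac{1}{22}\right) + 2 \cdot \frac{1}{19}\right) \left(\left(-10\right) 3 \frac{1}{-1} \cdot 11\right) = \left(- \frac{2}{11} + \frac{2}{19}\right) \left(\left(-10\right) 3 \left(-1\right) 11\right) = \left(- \frac{16}{209}\right) 330 = - \frac{480}{19}$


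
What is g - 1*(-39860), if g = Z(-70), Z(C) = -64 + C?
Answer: 39726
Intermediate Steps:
g = -134 (g = -64 - 70 = -134)
g - 1*(-39860) = -134 - 1*(-39860) = -134 + 39860 = 39726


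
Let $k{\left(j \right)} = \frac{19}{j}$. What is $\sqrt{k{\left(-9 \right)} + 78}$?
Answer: $\frac{\sqrt{683}}{3} \approx 8.7114$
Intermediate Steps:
$\sqrt{k{\left(-9 \right)} + 78} = \sqrt{\frac{19}{-9} + 78} = \sqrt{19 \left(- \frac{1}{9}\right) + 78} = \sqrt{- \frac{19}{9} + 78} = \sqrt{\frac{683}{9}} = \frac{\sqrt{683}}{3}$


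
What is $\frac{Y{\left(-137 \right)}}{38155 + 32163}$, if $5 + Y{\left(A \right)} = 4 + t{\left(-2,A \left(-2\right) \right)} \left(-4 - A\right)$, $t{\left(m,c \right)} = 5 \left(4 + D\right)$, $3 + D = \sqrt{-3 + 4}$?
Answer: $\frac{1329}{70318} \approx 0.0189$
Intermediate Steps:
$D = -2$ ($D = -3 + \sqrt{-3 + 4} = -3 + \sqrt{1} = -3 + 1 = -2$)
$t{\left(m,c \right)} = 10$ ($t{\left(m,c \right)} = 5 \left(4 - 2\right) = 5 \cdot 2 = 10$)
$Y{\left(A \right)} = -41 - 10 A$ ($Y{\left(A \right)} = -5 + \left(4 + 10 \left(-4 - A\right)\right) = -5 + \left(4 - \left(40 + 10 A\right)\right) = -5 - \left(36 + 10 A\right) = -41 - 10 A$)
$\frac{Y{\left(-137 \right)}}{38155 + 32163} = \frac{-41 - -1370}{38155 + 32163} = \frac{-41 + 1370}{70318} = 1329 \cdot \frac{1}{70318} = \frac{1329}{70318}$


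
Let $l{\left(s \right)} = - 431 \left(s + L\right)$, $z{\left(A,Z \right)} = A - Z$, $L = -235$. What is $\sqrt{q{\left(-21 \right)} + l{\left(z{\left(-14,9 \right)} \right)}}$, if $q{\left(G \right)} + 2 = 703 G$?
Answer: $\sqrt{96433} \approx 310.54$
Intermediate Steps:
$q{\left(G \right)} = -2 + 703 G$
$l{\left(s \right)} = 101285 - 431 s$ ($l{\left(s \right)} = - 431 \left(s - 235\right) = - 431 \left(-235 + s\right) = 101285 - 431 s$)
$\sqrt{q{\left(-21 \right)} + l{\left(z{\left(-14,9 \right)} \right)}} = \sqrt{\left(-2 + 703 \left(-21\right)\right) + \left(101285 - 431 \left(-14 - 9\right)\right)} = \sqrt{\left(-2 - 14763\right) + \left(101285 - 431 \left(-14 - 9\right)\right)} = \sqrt{-14765 + \left(101285 - -9913\right)} = \sqrt{-14765 + \left(101285 + 9913\right)} = \sqrt{-14765 + 111198} = \sqrt{96433}$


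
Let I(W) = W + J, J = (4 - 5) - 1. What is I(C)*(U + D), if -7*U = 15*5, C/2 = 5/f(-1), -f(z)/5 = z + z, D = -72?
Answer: 579/7 ≈ 82.714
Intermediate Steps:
f(z) = -10*z (f(z) = -5*(z + z) = -10*z)
C = 1 (C = 2*(5/((-10*(-1)))) = 2*(5/10) = 2*(5*(⅒)) = 2*(½) = 1)
U = -75/7 (U = -15*5/7 = -⅐*75 = -75/7 ≈ -10.714)
J = -2 (J = -1 - 1 = -2)
I(W) = -2 + W (I(W) = W - 2 = -2 + W)
I(C)*(U + D) = (-2 + 1)*(-75/7 - 72) = -1*(-579/7) = 579/7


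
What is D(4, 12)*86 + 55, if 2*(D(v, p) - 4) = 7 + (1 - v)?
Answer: 571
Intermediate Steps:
D(v, p) = 8 - v/2 (D(v, p) = 4 + (7 + (1 - v))/2 = 4 + (8 - v)/2 = 4 + (4 - v/2) = 8 - v/2)
D(4, 12)*86 + 55 = (8 - ½*4)*86 + 55 = (8 - 2)*86 + 55 = 6*86 + 55 = 516 + 55 = 571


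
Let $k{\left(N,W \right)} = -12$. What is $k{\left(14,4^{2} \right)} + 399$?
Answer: $387$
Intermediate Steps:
$k{\left(14,4^{2} \right)} + 399 = -12 + 399 = 387$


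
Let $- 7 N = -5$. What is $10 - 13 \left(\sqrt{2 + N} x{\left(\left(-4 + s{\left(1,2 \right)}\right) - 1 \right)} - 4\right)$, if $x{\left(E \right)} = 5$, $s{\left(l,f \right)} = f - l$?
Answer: $62 - \frac{65 \sqrt{133}}{7} \approx -45.088$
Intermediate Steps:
$N = \frac{5}{7}$ ($N = \left(- \frac{1}{7}\right) \left(-5\right) = \frac{5}{7} \approx 0.71429$)
$10 - 13 \left(\sqrt{2 + N} x{\left(\left(-4 + s{\left(1,2 \right)}\right) - 1 \right)} - 4\right) = 10 - 13 \left(\sqrt{2 + \frac{5}{7}} \cdot 5 - 4\right) = 10 - 13 \left(\sqrt{\frac{19}{7}} \cdot 5 - 4\right) = 10 - 13 \left(\frac{\sqrt{133}}{7} \cdot 5 - 4\right) = 10 - 13 \left(\frac{5 \sqrt{133}}{7} - 4\right) = 10 - 13 \left(-4 + \frac{5 \sqrt{133}}{7}\right) = 10 + \left(52 - \frac{65 \sqrt{133}}{7}\right) = 62 - \frac{65 \sqrt{133}}{7}$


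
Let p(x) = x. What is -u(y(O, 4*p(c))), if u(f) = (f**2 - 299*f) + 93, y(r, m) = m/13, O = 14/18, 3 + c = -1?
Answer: -78165/169 ≈ -462.51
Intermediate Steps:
c = -4 (c = -3 - 1 = -4)
O = 7/9 (O = 14*(1/18) = 7/9 ≈ 0.77778)
y(r, m) = m/13 (y(r, m) = m*(1/13) = m/13)
u(f) = 93 + f**2 - 299*f
-u(y(O, 4*p(c))) = -(93 + ((4*(-4))/13)**2 - 23*4*(-4)) = -(93 + ((1/13)*(-16))**2 - 23*(-16)) = -(93 + (-16/13)**2 - 299*(-16/13)) = -(93 + 256/169 + 368) = -1*78165/169 = -78165/169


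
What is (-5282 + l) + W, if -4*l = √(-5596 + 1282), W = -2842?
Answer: -8124 - I*√4314/4 ≈ -8124.0 - 16.42*I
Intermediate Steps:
l = -I*√4314/4 (l = -√(-5596 + 1282)/4 = -I*√4314/4 ≈ -16.42*I)
(-5282 + l) + W = (-5282 - I*√4314/4) - 2842 = -8124 - I*√4314/4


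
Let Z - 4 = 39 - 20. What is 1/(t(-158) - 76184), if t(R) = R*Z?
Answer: -1/79818 ≈ -1.2529e-5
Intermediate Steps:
Z = 23 (Z = 4 + (39 - 20) = 4 + 19 = 23)
t(R) = 23*R (t(R) = R*23 = 23*R)
1/(t(-158) - 76184) = 1/(23*(-158) - 76184) = 1/(-3634 - 76184) = 1/(-79818) = -1/79818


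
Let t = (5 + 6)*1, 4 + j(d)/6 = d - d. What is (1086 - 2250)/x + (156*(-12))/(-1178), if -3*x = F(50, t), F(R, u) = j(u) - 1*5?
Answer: -2029644/17081 ≈ -118.82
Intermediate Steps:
j(d) = -24 (j(d) = -24 + 6*(d - d) = -24 + 6*0 = -24 + 0 = -24)
t = 11 (t = 11*1 = 11)
F(R, u) = -29 (F(R, u) = -24 - 1*5 = -24 - 5 = -29)
x = 29/3 (x = -⅓*(-29) = 29/3 ≈ 9.6667)
(1086 - 2250)/x + (156*(-12))/(-1178) = (1086 - 2250)/(29/3) + (156*(-12))/(-1178) = -1164*3/29 - 1872*(-1/1178) = -3492/29 + 936/589 = -2029644/17081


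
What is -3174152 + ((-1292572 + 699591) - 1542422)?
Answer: -5309555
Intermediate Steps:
-3174152 + ((-1292572 + 699591) - 1542422) = -3174152 + (-592981 - 1542422) = -3174152 - 2135403 = -5309555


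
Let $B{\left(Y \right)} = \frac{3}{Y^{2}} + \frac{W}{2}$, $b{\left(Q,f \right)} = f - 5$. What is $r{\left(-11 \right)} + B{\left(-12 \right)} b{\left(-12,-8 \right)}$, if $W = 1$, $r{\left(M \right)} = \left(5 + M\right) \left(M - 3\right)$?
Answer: $\frac{3707}{48} \approx 77.229$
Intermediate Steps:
$r{\left(M \right)} = \left(-3 + M\right) \left(5 + M\right)$ ($r{\left(M \right)} = \left(5 + M\right) \left(-3 + M\right) = \left(-3 + M\right) \left(5 + M\right)$)
$b{\left(Q,f \right)} = -5 + f$
$B{\left(Y \right)} = \frac{1}{2} + \frac{3}{Y^{2}}$ ($B{\left(Y \right)} = \frac{3}{Y^{2}} + 1 \cdot \frac{1}{2} = \frac{3}{Y^{2}} + \frac{1}{2} = \frac{1}{2} + \frac{3}{Y^{2}}$)
$r{\left(-11 \right)} + B{\left(-12 \right)} b{\left(-12,-8 \right)} = \left(-15 + \left(-11\right)^{2} + 2 \left(-11\right)\right) + \left(\frac{1}{2} + \frac{3}{144}\right) \left(-5 - 8\right) = \left(-15 + 121 - 22\right) + \left(\frac{1}{2} + 3 \cdot \frac{1}{144}\right) \left(-13\right) = 84 + \left(\frac{1}{2} + \frac{1}{48}\right) \left(-13\right) = 84 + \frac{25}{48} \left(-13\right) = 84 - \frac{325}{48} = \frac{3707}{48}$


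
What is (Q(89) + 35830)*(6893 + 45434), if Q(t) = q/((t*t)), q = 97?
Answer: 14850901119329/7921 ≈ 1.8749e+9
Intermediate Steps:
Q(t) = 97/t² (Q(t) = 97/((t*t)) = 97/(t²) = 97/t²)
(Q(89) + 35830)*(6893 + 45434) = (97/89² + 35830)*(6893 + 45434) = (97*(1/7921) + 35830)*52327 = (97/7921 + 35830)*52327 = (283809527/7921)*52327 = 14850901119329/7921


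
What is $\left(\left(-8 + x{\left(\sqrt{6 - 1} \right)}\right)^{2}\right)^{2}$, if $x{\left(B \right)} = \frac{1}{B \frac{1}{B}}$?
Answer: $2401$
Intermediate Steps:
$x{\left(B \right)} = 1$ ($x{\left(B \right)} = 1^{-1} = 1$)
$\left(\left(-8 + x{\left(\sqrt{6 - 1} \right)}\right)^{2}\right)^{2} = \left(\left(-8 + 1\right)^{2}\right)^{2} = \left(\left(-7\right)^{2}\right)^{2} = 49^{2} = 2401$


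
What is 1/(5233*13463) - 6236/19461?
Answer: -439337897983/1371064017219 ≈ -0.32044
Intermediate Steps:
1/(5233*13463) - 6236/19461 = (1/5233)*(1/13463) - 6236*1/19461 = 1/70451879 - 6236/19461 = -439337897983/1371064017219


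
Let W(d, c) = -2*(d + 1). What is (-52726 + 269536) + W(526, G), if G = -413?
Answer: 215756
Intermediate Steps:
W(d, c) = -2 - 2*d (W(d, c) = -2*(1 + d) = -2 - 2*d)
(-52726 + 269536) + W(526, G) = (-52726 + 269536) + (-2 - 2*526) = 216810 + (-2 - 1052) = 216810 - 1054 = 215756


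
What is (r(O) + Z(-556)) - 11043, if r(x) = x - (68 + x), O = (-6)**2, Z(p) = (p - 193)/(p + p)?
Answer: -12354683/1112 ≈ -11110.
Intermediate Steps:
Z(p) = (-193 + p)/(2*p) (Z(p) = (-193 + p)/((2*p)) = (-193 + p)*(1/(2*p)) = (-193 + p)/(2*p))
O = 36
r(x) = -68 (r(x) = x + (-68 - x) = -68)
(r(O) + Z(-556)) - 11043 = (-68 + (1/2)*(-193 - 556)/(-556)) - 11043 = (-68 + (1/2)*(-1/556)*(-749)) - 11043 = (-68 + 749/1112) - 11043 = -74867/1112 - 11043 = -12354683/1112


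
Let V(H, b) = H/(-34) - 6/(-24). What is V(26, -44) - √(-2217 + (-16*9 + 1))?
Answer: -35/68 - 2*I*√590 ≈ -0.51471 - 48.58*I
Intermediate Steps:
V(H, b) = ¼ - H/34 (V(H, b) = H*(-1/34) - 6*(-1/24) = -H/34 + ¼ = ¼ - H/34)
V(26, -44) - √(-2217 + (-16*9 + 1)) = (¼ - 1/34*26) - √(-2217 + (-16*9 + 1)) = (¼ - 13/17) - √(-2217 + (-144 + 1)) = -35/68 - √(-2217 - 143) = -35/68 - √(-2360) = -35/68 - 2*I*√590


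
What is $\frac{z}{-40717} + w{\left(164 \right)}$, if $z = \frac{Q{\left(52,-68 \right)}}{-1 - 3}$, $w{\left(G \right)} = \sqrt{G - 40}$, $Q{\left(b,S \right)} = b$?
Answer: $\frac{13}{40717} + 2 \sqrt{31} \approx 11.136$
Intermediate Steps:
$w{\left(G \right)} = \sqrt{-40 + G}$
$z = -13$ ($z = \frac{52}{-1 - 3} = \frac{52}{-4} = 52 \left(- \frac{1}{4}\right) = -13$)
$\frac{z}{-40717} + w{\left(164 \right)} = - \frac{13}{-40717} + \sqrt{-40 + 164} = \left(-13\right) \left(- \frac{1}{40717}\right) + \sqrt{124} = \frac{13}{40717} + 2 \sqrt{31}$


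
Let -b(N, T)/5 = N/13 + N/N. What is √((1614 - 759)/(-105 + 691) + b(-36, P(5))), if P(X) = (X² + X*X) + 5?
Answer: √598051090/7618 ≈ 3.2102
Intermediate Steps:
P(X) = 5 + 2*X² (P(X) = (X² + X²) + 5 = 2*X² + 5 = 5 + 2*X²)
b(N, T) = -5 - 5*N/13 (b(N, T) = -5*(N/13 + N/N) = -5*(N*(1/13) + 1) = -5*(N/13 + 1) = -5*(1 + N/13) = -5 - 5*N/13)
√((1614 - 759)/(-105 + 691) + b(-36, P(5))) = √((1614 - 759)/(-105 + 691) + (-5 - 5/13*(-36))) = √(855/586 + (-5 + 180/13)) = √(855*(1/586) + 115/13) = √(855/586 + 115/13) = √(78505/7618) = √598051090/7618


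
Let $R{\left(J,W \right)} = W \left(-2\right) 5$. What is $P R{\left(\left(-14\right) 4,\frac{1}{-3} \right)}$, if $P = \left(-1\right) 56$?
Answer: $- \frac{560}{3} \approx -186.67$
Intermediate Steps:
$R{\left(J,W \right)} = - 10 W$ ($R{\left(J,W \right)} = - 2 W 5 = - 10 W$)
$P = -56$
$P R{\left(\left(-14\right) 4,\frac{1}{-3} \right)} = - 56 \left(- \frac{10}{-3}\right) = - 56 \left(\left(-10\right) \left(- \frac{1}{3}\right)\right) = \left(-56\right) \frac{10}{3} = - \frac{560}{3}$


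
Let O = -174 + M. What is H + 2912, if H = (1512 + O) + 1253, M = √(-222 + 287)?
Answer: 5503 + √65 ≈ 5511.1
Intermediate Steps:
M = √65 ≈ 8.0623
O = -174 + √65 ≈ -165.94
H = 2591 + √65 (H = (1512 + (-174 + √65)) + 1253 = (1338 + √65) + 1253 = 2591 + √65 ≈ 2599.1)
H + 2912 = (2591 + √65) + 2912 = 5503 + √65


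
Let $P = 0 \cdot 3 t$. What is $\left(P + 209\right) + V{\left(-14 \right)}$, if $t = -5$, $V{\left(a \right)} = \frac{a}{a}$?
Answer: $210$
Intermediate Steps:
$V{\left(a \right)} = 1$
$P = 0$ ($P = 0 \cdot 3 \left(-5\right) = 0 \left(-5\right) = 0$)
$\left(P + 209\right) + V{\left(-14 \right)} = \left(0 + 209\right) + 1 = 209 + 1 = 210$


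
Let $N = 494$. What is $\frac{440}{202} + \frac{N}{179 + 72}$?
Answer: $\frac{105114}{25351} \approx 4.1463$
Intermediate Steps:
$\frac{440}{202} + \frac{N}{179 + 72} = \frac{440}{202} + \frac{494}{179 + 72} = 440 \cdot \frac{1}{202} + \frac{494}{251} = \frac{220}{101} + 494 \cdot \frac{1}{251} = \frac{220}{101} + \frac{494}{251} = \frac{105114}{25351}$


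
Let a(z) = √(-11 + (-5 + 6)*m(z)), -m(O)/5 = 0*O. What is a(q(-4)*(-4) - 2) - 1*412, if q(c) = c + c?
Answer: -412 + I*√11 ≈ -412.0 + 3.3166*I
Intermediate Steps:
q(c) = 2*c
m(O) = 0 (m(O) = -0*O = -5*0 = 0)
a(z) = I*√11 (a(z) = √(-11 + (-5 + 6)*0) = √(-11 + 1*0) = √(-11 + 0) = √(-11) = I*√11)
a(q(-4)*(-4) - 2) - 1*412 = I*√11 - 1*412 = I*√11 - 412 = -412 + I*√11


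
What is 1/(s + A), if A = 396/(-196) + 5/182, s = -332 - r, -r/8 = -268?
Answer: -1274/3156963 ≈ -0.00040355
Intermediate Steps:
r = 2144 (r = -8*(-268) = 2144)
s = -2476 (s = -332 - 1*2144 = -332 - 2144 = -2476)
A = -2539/1274 (A = 396*(-1/196) + 5*(1/182) = -99/49 + 5/182 = -2539/1274 ≈ -1.9929)
1/(s + A) = 1/(-2476 - 2539/1274) = 1/(-3156963/1274) = -1274/3156963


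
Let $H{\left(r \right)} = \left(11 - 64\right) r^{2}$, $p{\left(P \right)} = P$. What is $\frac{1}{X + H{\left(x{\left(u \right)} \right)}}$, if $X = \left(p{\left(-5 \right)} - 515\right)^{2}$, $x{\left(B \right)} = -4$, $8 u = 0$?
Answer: $\frac{1}{269552} \approx 3.7099 \cdot 10^{-6}$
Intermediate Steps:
$u = 0$ ($u = \frac{1}{8} \cdot 0 = 0$)
$H{\left(r \right)} = - 53 r^{2}$ ($H{\left(r \right)} = \left(11 - 64\right) r^{2} = - 53 r^{2}$)
$X = 270400$ ($X = \left(-5 - 515\right)^{2} = \left(-520\right)^{2} = 270400$)
$\frac{1}{X + H{\left(x{\left(u \right)} \right)}} = \frac{1}{270400 - 53 \left(-4\right)^{2}} = \frac{1}{270400 - 848} = \frac{1}{269552}$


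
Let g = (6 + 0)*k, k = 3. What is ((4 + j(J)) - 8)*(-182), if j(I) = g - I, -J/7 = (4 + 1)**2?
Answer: -34398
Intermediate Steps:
J = -175 (J = -7*(4 + 1)**2 = -7*5**2 = -7*25 = -175)
g = 18 (g = (6 + 0)*3 = 6*3 = 18)
j(I) = 18 - I
((4 + j(J)) - 8)*(-182) = ((4 + (18 - 1*(-175))) - 8)*(-182) = ((4 + (18 + 175)) - 8)*(-182) = ((4 + 193) - 8)*(-182) = (197 - 8)*(-182) = 189*(-182) = -34398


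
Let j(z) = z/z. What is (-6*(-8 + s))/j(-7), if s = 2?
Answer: 36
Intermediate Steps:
j(z) = 1
(-6*(-8 + s))/j(-7) = -6*(-8 + 2)/1 = -6*(-6)*1 = 36*1 = 36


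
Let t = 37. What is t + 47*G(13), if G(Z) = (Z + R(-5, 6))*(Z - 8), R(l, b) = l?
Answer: 1917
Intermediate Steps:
G(Z) = (-8 + Z)*(-5 + Z) (G(Z) = (Z - 5)*(Z - 8) = (-5 + Z)*(-8 + Z) = (-8 + Z)*(-5 + Z))
t + 47*G(13) = 37 + 47*(40 + 13² - 13*13) = 37 + 47*(40 + 169 - 169) = 37 + 47*40 = 37 + 1880 = 1917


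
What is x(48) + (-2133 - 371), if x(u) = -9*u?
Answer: -2936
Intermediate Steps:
x(48) + (-2133 - 371) = -9*48 + (-2133 - 371) = -432 - 2504 = -2936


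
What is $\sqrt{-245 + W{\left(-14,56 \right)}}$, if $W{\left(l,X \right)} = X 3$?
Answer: $i \sqrt{77} \approx 8.775 i$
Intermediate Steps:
$W{\left(l,X \right)} = 3 X$
$\sqrt{-245 + W{\left(-14,56 \right)}} = \sqrt{-245 + 3 \cdot 56} = \sqrt{-245 + 168} = \sqrt{-77} = i \sqrt{77}$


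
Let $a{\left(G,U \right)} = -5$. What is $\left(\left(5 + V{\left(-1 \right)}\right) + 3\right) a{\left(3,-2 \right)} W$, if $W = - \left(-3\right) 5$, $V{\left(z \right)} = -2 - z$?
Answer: $-525$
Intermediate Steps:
$W = 15$ ($W = \left(-1\right) \left(-15\right) = 15$)
$\left(\left(5 + V{\left(-1 \right)}\right) + 3\right) a{\left(3,-2 \right)} W = \left(\left(5 - 1\right) + 3\right) \left(-5\right) 15 = \left(4 + 3\right) \left(-5\right) 15 = 7 \left(-5\right) 15 = \left(-35\right) 15 = -525$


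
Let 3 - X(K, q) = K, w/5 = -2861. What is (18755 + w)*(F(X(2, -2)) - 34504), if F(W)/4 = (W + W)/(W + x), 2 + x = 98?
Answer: -14893616000/97 ≈ -1.5354e+8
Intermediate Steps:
w = -14305 (w = 5*(-2861) = -14305)
X(K, q) = 3 - K
x = 96 (x = -2 + 98 = 96)
F(W) = 8*W/(96 + W) (F(W) = 4*((W + W)/(W + 96)) = 4*((2*W)/(96 + W)) = 4*(2*W/(96 + W)) = 8*W/(96 + W))
(18755 + w)*(F(X(2, -2)) - 34504) = (18755 - 14305)*(8*(3 - 1*2)/(96 + (3 - 1*2)) - 34504) = 4450*(8*(3 - 2)/(96 + (3 - 2)) - 34504) = 4450*(8*1/(96 + 1) - 34504) = 4450*(8*1/97 - 34504) = 4450*(8*1*(1/97) - 34504) = 4450*(8/97 - 34504) = 4450*(-3346880/97) = -14893616000/97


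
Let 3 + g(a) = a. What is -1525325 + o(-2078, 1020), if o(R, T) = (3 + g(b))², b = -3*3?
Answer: -1525244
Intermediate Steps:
b = -9
g(a) = -3 + a
o(R, T) = 81 (o(R, T) = (3 + (-3 - 9))² = (3 - 12)² = (-9)² = 81)
-1525325 + o(-2078, 1020) = -1525325 + 81 = -1525244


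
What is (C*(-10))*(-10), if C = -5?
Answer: -500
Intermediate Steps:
(C*(-10))*(-10) = -5*(-10)*(-10) = 50*(-10) = -500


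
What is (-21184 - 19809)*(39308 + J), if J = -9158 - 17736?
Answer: -508887102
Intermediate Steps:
J = -26894
(-21184 - 19809)*(39308 + J) = (-21184 - 19809)*(39308 - 26894) = -40993*12414 = -508887102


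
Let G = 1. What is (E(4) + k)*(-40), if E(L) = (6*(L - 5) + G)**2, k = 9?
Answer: -1360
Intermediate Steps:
E(L) = (-29 + 6*L)**2 (E(L) = (6*(L - 5) + 1)**2 = (6*(-5 + L) + 1)**2 = ((-30 + 6*L) + 1)**2 = (-29 + 6*L)**2)
(E(4) + k)*(-40) = ((-29 + 6*4)**2 + 9)*(-40) = ((-29 + 24)**2 + 9)*(-40) = ((-5)**2 + 9)*(-40) = (25 + 9)*(-40) = 34*(-40) = -1360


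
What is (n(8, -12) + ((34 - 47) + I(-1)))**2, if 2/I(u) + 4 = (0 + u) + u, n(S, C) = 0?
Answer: 1600/9 ≈ 177.78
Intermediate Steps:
I(u) = 2/(-4 + 2*u) (I(u) = 2/(-4 + ((0 + u) + u)) = 2/(-4 + (u + u)) = 2/(-4 + 2*u))
(n(8, -12) + ((34 - 47) + I(-1)))**2 = (0 + ((34 - 47) + 1/(-2 - 1)))**2 = (0 + (-13 + 1/(-3)))**2 = (0 + (-13 - 1/3))**2 = (0 - 40/3)**2 = (-40/3)**2 = 1600/9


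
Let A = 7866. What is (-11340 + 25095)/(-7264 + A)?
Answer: 1965/86 ≈ 22.849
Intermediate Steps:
(-11340 + 25095)/(-7264 + A) = (-11340 + 25095)/(-7264 + 7866) = 13755/602 = 13755*(1/602) = 1965/86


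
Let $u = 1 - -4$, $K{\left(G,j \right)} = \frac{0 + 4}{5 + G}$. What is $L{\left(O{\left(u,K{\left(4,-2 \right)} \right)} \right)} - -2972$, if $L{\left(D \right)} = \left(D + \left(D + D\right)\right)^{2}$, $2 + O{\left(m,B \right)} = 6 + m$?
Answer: $3701$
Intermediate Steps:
$K{\left(G,j \right)} = \frac{4}{5 + G}$
$u = 5$ ($u = 1 + 4 = 5$)
$O{\left(m,B \right)} = 4 + m$ ($O{\left(m,B \right)} = -2 + \left(6 + m\right) = 4 + m$)
$L{\left(D \right)} = 9 D^{2}$ ($L{\left(D \right)} = \left(D + 2 D\right)^{2} = \left(3 D\right)^{2} = 9 D^{2}$)
$L{\left(O{\left(u,K{\left(4,-2 \right)} \right)} \right)} - -2972 = 9 \left(4 + 5\right)^{2} - -2972 = 9 \cdot 9^{2} + 2972 = 9 \cdot 81 + 2972 = 729 + 2972 = 3701$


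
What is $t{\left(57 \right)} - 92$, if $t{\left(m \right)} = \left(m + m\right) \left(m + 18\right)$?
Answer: $8458$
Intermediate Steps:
$t{\left(m \right)} = 2 m \left(18 + m\right)$
$t{\left(57 \right)} - 92 = 2 \cdot 57 \left(18 + 57\right) - 92 = 2 \cdot 57 \cdot 75 - 92 = 8550 - 92 = 8458$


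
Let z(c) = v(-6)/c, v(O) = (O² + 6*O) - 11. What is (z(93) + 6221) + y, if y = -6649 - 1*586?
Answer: -94313/93 ≈ -1014.1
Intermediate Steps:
v(O) = -11 + O² + 6*O
z(c) = -11/c (z(c) = (-11 + (-6)² + 6*(-6))/c = (-11 + 36 - 36)/c = -11/c)
y = -7235 (y = -6649 - 586 = -7235)
(z(93) + 6221) + y = (-11/93 + 6221) - 7235 = 578542/93 - 7235 = -94313/93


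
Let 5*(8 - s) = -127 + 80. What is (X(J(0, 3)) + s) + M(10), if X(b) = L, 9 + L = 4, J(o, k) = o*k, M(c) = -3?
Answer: 47/5 ≈ 9.4000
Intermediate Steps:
J(o, k) = k*o
L = -5 (L = -9 + 4 = -5)
X(b) = -5
s = 87/5 (s = 8 - (-127 + 80)/5 = 8 - ⅕*(-47) = 8 + 47/5 = 87/5 ≈ 17.400)
(X(J(0, 3)) + s) + M(10) = (-5 + 87/5) - 3 = 62/5 - 3 = 47/5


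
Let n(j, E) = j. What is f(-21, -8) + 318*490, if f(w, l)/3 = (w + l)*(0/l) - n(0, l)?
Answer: 155820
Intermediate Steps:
f(w, l) = 0 (f(w, l) = 3*((w + l)*(0/l) - 1*0) = 3*((l + w)*0 + 0) = 3*(0 + 0) = 3*0 = 0)
f(-21, -8) + 318*490 = 0 + 318*490 = 0 + 155820 = 155820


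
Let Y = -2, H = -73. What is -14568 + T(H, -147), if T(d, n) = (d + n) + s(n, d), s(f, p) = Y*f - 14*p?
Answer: -13472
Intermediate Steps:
s(f, p) = -14*p - 2*f (s(f, p) = -2*f - 14*p = -14*p - 2*f)
T(d, n) = -n - 13*d (T(d, n) = (d + n) + (-14*d - 2*n) = -n - 13*d)
-14568 + T(H, -147) = -14568 + (-1*(-147) - 13*(-73)) = -14568 + (147 + 949) = -14568 + 1096 = -13472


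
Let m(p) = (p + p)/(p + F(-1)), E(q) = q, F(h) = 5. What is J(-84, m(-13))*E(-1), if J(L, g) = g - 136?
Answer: 531/4 ≈ 132.75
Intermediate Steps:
m(p) = 2*p/(5 + p) (m(p) = (p + p)/(p + 5) = (2*p)/(5 + p) = 2*p/(5 + p))
J(L, g) = -136 + g
J(-84, m(-13))*E(-1) = (-136 + 2*(-13)/(5 - 13))*(-1) = (-136 + 2*(-13)/(-8))*(-1) = (-136 + 2*(-13)*(-⅛))*(-1) = (-136 + 13/4)*(-1) = -531/4*(-1) = 531/4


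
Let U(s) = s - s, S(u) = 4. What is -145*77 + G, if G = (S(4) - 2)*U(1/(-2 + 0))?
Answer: -11165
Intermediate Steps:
U(s) = 0
G = 0 (G = (4 - 2)*0 = 2*0 = 0)
-145*77 + G = -145*77 + 0 = -11165 + 0 = -11165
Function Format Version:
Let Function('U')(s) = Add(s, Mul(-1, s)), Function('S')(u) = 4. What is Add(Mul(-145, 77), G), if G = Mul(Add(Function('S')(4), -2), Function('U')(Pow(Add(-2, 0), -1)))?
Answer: -11165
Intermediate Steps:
Function('U')(s) = 0
G = 0 (G = Mul(Add(4, -2), 0) = Mul(2, 0) = 0)
Add(Mul(-145, 77), G) = Add(Mul(-145, 77), 0) = Add(-11165, 0) = -11165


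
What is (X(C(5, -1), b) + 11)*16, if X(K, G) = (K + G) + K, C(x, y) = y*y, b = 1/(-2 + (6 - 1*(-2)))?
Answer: 632/3 ≈ 210.67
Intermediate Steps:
b = ⅙ (b = 1/(-2 + (6 + 2)) = 1/(-2 + 8) = 1/6 = ⅙ ≈ 0.16667)
C(x, y) = y²
X(K, G) = G + 2*K (X(K, G) = (G + K) + K = G + 2*K)
(X(C(5, -1), b) + 11)*16 = ((⅙ + 2*(-1)²) + 11)*16 = ((⅙ + 2*1) + 11)*16 = ((⅙ + 2) + 11)*16 = (13/6 + 11)*16 = (79/6)*16 = 632/3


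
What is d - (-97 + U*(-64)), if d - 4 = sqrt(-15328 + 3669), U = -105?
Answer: -6619 + I*sqrt(11659) ≈ -6619.0 + 107.98*I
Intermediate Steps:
d = 4 + I*sqrt(11659) (d = 4 + sqrt(-15328 + 3669) = 4 + sqrt(-11659) = 4 + I*sqrt(11659) ≈ 4.0 + 107.98*I)
d - (-97 + U*(-64)) = (4 + I*sqrt(11659)) - (-97 - 105*(-64)) = (4 + I*sqrt(11659)) - (-97 + 6720) = (4 + I*sqrt(11659)) - 1*6623 = (4 + I*sqrt(11659)) - 6623 = -6619 + I*sqrt(11659)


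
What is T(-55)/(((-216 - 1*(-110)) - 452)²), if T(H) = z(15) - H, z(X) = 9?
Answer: 16/77841 ≈ 0.00020555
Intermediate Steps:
T(H) = 9 - H
T(-55)/(((-216 - 1*(-110)) - 452)²) = (9 - 1*(-55))/(((-216 - 1*(-110)) - 452)²) = (9 + 55)/(((-216 + 110) - 452)²) = 64/((-106 - 452)²) = 64/((-558)²) = 64/311364 = 64*(1/311364) = 16/77841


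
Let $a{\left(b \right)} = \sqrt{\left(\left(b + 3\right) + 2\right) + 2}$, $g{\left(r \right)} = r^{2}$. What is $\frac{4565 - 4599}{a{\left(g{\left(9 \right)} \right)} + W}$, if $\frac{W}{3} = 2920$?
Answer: $- \frac{37230}{9592189} + \frac{17 \sqrt{22}}{19184378} \approx -0.0038771$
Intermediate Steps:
$W = 8760$ ($W = 3 \cdot 2920 = 8760$)
$a{\left(b \right)} = \sqrt{7 + b}$ ($a{\left(b \right)} = \sqrt{\left(\left(3 + b\right) + 2\right) + 2} = \sqrt{\left(5 + b\right) + 2} = \sqrt{7 + b}$)
$\frac{4565 - 4599}{a{\left(g{\left(9 \right)} \right)} + W} = \frac{4565 - 4599}{\sqrt{7 + 9^{2}} + 8760} = - \frac{34}{\sqrt{7 + 81} + 8760} = - \frac{34}{\sqrt{88} + 8760} = - \frac{34}{2 \sqrt{22} + 8760} = - \frac{34}{8760 + 2 \sqrt{22}}$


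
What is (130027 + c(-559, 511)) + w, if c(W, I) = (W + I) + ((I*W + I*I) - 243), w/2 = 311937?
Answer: 729082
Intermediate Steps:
w = 623874 (w = 2*311937 = 623874)
c(W, I) = -243 + I + W + I**2 + I*W (c(W, I) = (I + W) + ((I*W + I**2) - 243) = (I + W) + ((I**2 + I*W) - 243) = (I + W) + (-243 + I**2 + I*W) = -243 + I + W + I**2 + I*W)
(130027 + c(-559, 511)) + w = (130027 + (-243 + 511 - 559 + 511**2 + 511*(-559))) + 623874 = (130027 + (-243 + 511 - 559 + 261121 - 285649)) + 623874 = (130027 - 24819) + 623874 = 105208 + 623874 = 729082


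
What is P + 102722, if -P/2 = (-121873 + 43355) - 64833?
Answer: 389424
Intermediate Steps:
P = 286702 (P = -2*((-121873 + 43355) - 64833) = -2*(-78518 - 64833) = -2*(-143351) = 286702)
P + 102722 = 286702 + 102722 = 389424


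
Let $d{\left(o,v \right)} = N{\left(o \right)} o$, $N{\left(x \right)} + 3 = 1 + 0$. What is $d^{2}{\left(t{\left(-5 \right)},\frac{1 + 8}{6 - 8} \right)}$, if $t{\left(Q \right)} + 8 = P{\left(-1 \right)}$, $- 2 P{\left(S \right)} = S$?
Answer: $225$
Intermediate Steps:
$P{\left(S \right)} = - \frac{S}{2}$
$N{\left(x \right)} = -2$ ($N{\left(x \right)} = -3 + \left(1 + 0\right) = -3 + 1 = -2$)
$t{\left(Q \right)} = - \frac{15}{2}$ ($t{\left(Q \right)} = -8 - - \frac{1}{2} = -8 + \frac{1}{2} = - \frac{15}{2}$)
$d{\left(o,v \right)} = - 2 o$
$d^{2}{\left(t{\left(-5 \right)},\frac{1 + 8}{6 - 8} \right)} = \left(\left(-2\right) \left(- \frac{15}{2}\right)\right)^{2} = 15^{2} = 225$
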